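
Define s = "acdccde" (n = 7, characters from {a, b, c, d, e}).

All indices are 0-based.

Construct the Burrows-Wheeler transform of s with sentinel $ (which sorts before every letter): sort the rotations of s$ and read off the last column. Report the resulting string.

rank  rotation  last
    0  $acdccde  e
    1  acdccde$  $
    2  ccde$acd  d
    3  cdccde$a  a
    4  cde$acdc  c
    5  dccde$ac  c
    6  de$acdcc  c
    7  e$acdccd  d

e$dacccd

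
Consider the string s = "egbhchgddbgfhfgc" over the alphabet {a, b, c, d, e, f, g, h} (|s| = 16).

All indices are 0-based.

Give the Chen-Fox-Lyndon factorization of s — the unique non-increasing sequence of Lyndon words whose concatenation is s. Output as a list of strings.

["eg", "bhchgdd", "bgfhfgc"]

emit factor 1: 'eg' (i=0, period=2)
emit factor 2: 'bhchgdd' (i=2, period=7)
emit factor 3: 'bgfhfgc' (i=9, period=7)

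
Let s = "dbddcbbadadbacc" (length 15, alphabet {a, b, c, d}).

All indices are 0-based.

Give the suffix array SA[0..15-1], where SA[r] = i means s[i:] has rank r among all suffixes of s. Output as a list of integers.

[12, 7, 9, 11, 6, 5, 1, 14, 4, 13, 8, 10, 0, 3, 2]

rank | idx | suffix
   0 |  12 | acc
   1 |   7 | adadbacc
   2 |   9 | adbacc
   3 |  11 | bacc
   4 |   6 | badadbacc
   5 |   5 | bbadadbacc
   6 |   1 | bddcbbadadbacc
   7 |  14 | c
   8 |   4 | cbbadadbacc
   9 |  13 | cc
  10 |   8 | dadbacc
  11 |  10 | dbacc
  12 |   0 | dbddcbbadadbacc
  13 |   3 | dcbbadadbacc
  14 |   2 | ddcbbadadbacc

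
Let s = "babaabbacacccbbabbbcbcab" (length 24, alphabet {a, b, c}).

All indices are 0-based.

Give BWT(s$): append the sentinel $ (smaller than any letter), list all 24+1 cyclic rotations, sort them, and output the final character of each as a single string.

rank  rotation                   last
    0  $babaabbacacccbbabbbcbcab  b
    1  aabbacacccbbabbbcbcab$bab  b
    2  ab$babaabbacacccbbabbbcbc  c
    3  abaabbacacccbbabbbcbcab$b  b
    4  abbacacccbbabbbcbcab$baba  a
    5  abbbcbcab$babaabbacacccbb  b
    6  acacccbbabbbcbcab$babaabb  b
    7  acccbbabbbcbcab$babaabbac  c
    8  b$babaabbacacccbbabbbcbca  a
    9  baabbacacccbbabbbcbcab$ba  a
   10  babaabbacacccbbabbbcbcab$  $
   11  babbbcbcab$babaabbacacccb  b
   12  bacacccbbabbbcbcab$babaab  b
   13  bbabbbcbcab$babaabbacaccc  c
   14  bbacacccbbabbbcbcab$babaa  a
   15  bbbcbcab$babaabbacacccbba  a
   16  bbcbcab$babaabbacacccbbab  b
   17  bcab$babaabbacacccbbabbbc  c
   18  bcbcab$babaabbacacccbbabb  b
   19  cab$babaabbacacccbbabbbcb  b
   20  cacccbbabbbcbcab$babaabba  a
   21  cbbabbbcbcab$babaabbacacc  c
   22  cbcab$babaabbacacccbbabbb  b
   23  ccbbabbbcbcab$babaabbacac  c
   24  cccbbabbbcbcab$babaabbaca  a

bbcbabbcaa$bbcaabcbbacbca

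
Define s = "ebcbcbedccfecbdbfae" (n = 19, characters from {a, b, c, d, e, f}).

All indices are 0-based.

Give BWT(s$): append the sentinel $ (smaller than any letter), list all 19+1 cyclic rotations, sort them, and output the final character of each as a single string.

efecccdbebdcbea$fbbc

rank  rotation              last
    0  $ebcbcbedccfecbdbfae  e
    1  ae$ebcbcbedccfecbdbf  f
    2  bcbcbedccfecbdbfae$e  e
    3  bcbedccfecbdbfae$ebc  c
    4  bdbfae$ebcbcbedccfec  c
    5  bedccfecbdbfae$ebcbc  c
    6  bfae$ebcbcbedccfecbd  d
    7  cbcbedccfecbdbfae$eb  b
    8  cbdbfae$ebcbcbedccfe  e
    9  cbedccfecbdbfae$ebcb  b
   10  ccfecbdbfae$ebcbcbed  d
   11  cfecbdbfae$ebcbcbedc  c
   12  dbfae$ebcbcbedccfecb  b
   13  dccfecbdbfae$ebcbcbe  e
   14  e$ebcbcbedccfecbdbfa  a
   15  ebcbcbedccfecbdbfae$  $
   16  ecbdbfae$ebcbcbedccf  f
   17  edccfecbdbfae$ebcbcb  b
   18  fae$ebcbcbedccfecbdb  b
   19  fecbdbfae$ebcbcbedcc  c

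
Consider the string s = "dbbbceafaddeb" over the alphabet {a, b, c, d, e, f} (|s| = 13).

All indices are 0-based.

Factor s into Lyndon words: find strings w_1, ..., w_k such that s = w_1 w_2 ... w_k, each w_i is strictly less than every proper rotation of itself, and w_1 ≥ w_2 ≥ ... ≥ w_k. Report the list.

emit factor 1: 'd' (i=0, period=1)
emit factor 2: 'bbbce' (i=1, period=5)
emit factor 3: 'af' (i=6, period=2)
emit factor 4: 'addeb' (i=8, period=5)

["d", "bbbce", "af", "addeb"]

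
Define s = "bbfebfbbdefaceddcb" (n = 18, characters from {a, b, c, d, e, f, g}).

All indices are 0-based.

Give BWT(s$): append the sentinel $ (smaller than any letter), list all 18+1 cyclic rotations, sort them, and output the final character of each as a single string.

bfcf$bebdadebfcdebb

rank  rotation             last
    0  $bbfebfbbdefaceddcb  b
    1  aceddcb$bbfebfbbdef  f
    2  b$bbfebfbbdefaceddc  c
    3  bbdefaceddcb$bbfebf  f
    4  bbfebfbbdefaceddcb$  $
    5  bdefaceddcb$bbfebfb  b
    6  bfbbdefaceddcb$bbfe  e
    7  bfebfbbdefaceddcb$b  b
    8  cb$bbfebfbbdefacedd  d
    9  ceddcb$bbfebfbbdefa  a
   10  dcb$bbfebfbbdefaced  d
   11  ddcb$bbfebfbbdeface  e
   12  defaceddcb$bbfebfbb  b
   13  ebfbbdefaceddcb$bbf  f
   14  eddcb$bbfebfbbdefac  c
   15  efaceddcb$bbfebfbbd  d
   16  faceddcb$bbfebfbbde  e
   17  fbbdefaceddcb$bbfeb  b
   18  febfbbdefaceddcb$bb  b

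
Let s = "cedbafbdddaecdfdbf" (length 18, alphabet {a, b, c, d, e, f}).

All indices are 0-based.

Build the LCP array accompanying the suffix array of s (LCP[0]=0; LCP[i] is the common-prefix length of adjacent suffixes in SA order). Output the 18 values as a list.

[0, 1, 0, 1, 1, 0, 1, 0, 1, 2, 1, 2, 1, 0, 1, 0, 1, 1]

sorted suffixes:
  #0 SA[0]=10  'aecdfdbf'
  #1 SA[1]=4  'afbdddaecdfdbf'
  #2 SA[2]=3  'bafbdddaecdfdbf'
  #3 SA[3]=6  'bdddaecdfdbf'
  #4 SA[4]=16  'bf'
  #5 SA[5]=12  'cdfdbf'
  #6 SA[6]=0  'cedbafbdddaecdfdbf'
  #7 SA[7]=9  'daecdfdbf'
  #8 SA[8]=2  'dbafbdddaecdfdbf'
  #9 SA[9]=15  'dbf'
  #10 SA[10]=8  'ddaecdfdbf'
  #11 SA[11]=7  'dddaecdfdbf'
  #12 SA[12]=13  'dfdbf'
  #13 SA[13]=11  'ecdfdbf'
  #14 SA[14]=1  'edbafbdddaecdfdbf'
  #15 SA[15]=17  'f'
  #16 SA[16]=5  'fbdddaecdfdbf'
  #17 SA[17]=14  'fdbf'

SA = [10, 4, 3, 6, 16, 12, 0, 9, 2, 15, 8, 7, 13, 11, 1, 17, 5, 14]
[i] adj suffixes → lcp
  [1] 10/4 → 1 ('a')
  [2] 4/3 → 0 ('')
  [3] 3/6 → 1 ('b')
  [4] 6/16 → 1 ('b')
  [5] 16/12 → 0 ('')
  [6] 12/0 → 1 ('c')
  [7] 0/9 → 0 ('')
  [8] 9/2 → 1 ('d')
  [9] 2/15 → 2 ('db')
  [10] 15/8 → 1 ('d')
  [11] 8/7 → 2 ('dd')
  [12] 7/13 → 1 ('d')
  [13] 13/11 → 0 ('')
  [14] 11/1 → 1 ('e')
  [15] 1/17 → 0 ('')
  [16] 17/5 → 1 ('f')
  [17] 5/14 → 1 ('f')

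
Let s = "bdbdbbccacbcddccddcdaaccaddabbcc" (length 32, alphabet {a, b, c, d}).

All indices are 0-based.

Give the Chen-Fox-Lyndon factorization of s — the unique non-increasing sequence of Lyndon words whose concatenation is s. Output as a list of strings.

emit factor 1: 'bd' (i=0, period=2)
emit factor 2: 'bd' (i=2, period=2)
emit factor 3: 'bbcc' (i=4, period=4)
emit factor 4: 'acbcddccddcd' (i=8, period=12)
emit factor 5: 'aaccaddabbcc' (i=20, period=12)

["bd", "bd", "bbcc", "acbcddccddcd", "aaccaddabbcc"]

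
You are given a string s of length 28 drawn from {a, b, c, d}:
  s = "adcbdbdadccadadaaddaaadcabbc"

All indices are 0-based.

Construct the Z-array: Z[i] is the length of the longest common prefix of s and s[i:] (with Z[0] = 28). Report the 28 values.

Z[0]=28
i=1: outside box; Z[1]=0
i=2: outside box; Z[2]=0
i=3: outside box; Z[3]=0
i=4: outside box; Z[4]=0
i=5: outside box; Z[5]=0
i=6: outside box; Z[6]=0
i=7: outside box; Z[7]=3 scan→box=[7,10)
i=8: min(r-i=2, Z[1]=0)=0; Z[8]=0
i=9: min(r-i=1, Z[2]=0)=0; Z[9]=0
i=10: outside box; Z[10]=0
i=11: outside box; Z[11]=2 scan→box=[11,13)
i=12: min(r-i=1, Z[1]=0)=0; Z[12]=0
i=13: outside box; Z[13]=2 scan→box=[13,15)
i=14: min(r-i=1, Z[1]=0)=0; Z[14]=0
i=15: outside box; Z[15]=1 scan→box=[15,16)
i=16: outside box; Z[16]=2 scan→box=[16,18)
i=17: min(r-i=1, Z[1]=0)=0; Z[17]=0
i=18: outside box; Z[18]=0
i=19: outside box; Z[19]=1 scan→box=[19,20)
i=20: outside box; Z[20]=1 scan→box=[20,21)
i=21: outside box; Z[21]=3 scan→box=[21,24)
i=22: min(r-i=2, Z[1]=0)=0; Z[22]=0
i=23: min(r-i=1, Z[2]=0)=0; Z[23]=0
i=24: outside box; Z[24]=1 scan→box=[24,25)
i=25: outside box; Z[25]=0
i=26: outside box; Z[26]=0
i=27: outside box; Z[27]=0

[28, 0, 0, 0, 0, 0, 0, 3, 0, 0, 0, 2, 0, 2, 0, 1, 2, 0, 0, 1, 1, 3, 0, 0, 1, 0, 0, 0]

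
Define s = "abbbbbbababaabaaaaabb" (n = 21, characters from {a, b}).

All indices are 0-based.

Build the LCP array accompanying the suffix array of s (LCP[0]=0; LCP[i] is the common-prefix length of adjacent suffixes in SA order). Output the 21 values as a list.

[0, 4, 3, 2, 3, 1, 4, 3, 2, 3, 0, 1, 3, 2, 4, 1, 2, 2, 3, 4, 5]

rank→(start, suffix):
  0 → (14, 'aaaaabb')
  1 → (15, 'aaaabb')
  2 → (16, 'aaabb')
  3 → (11, 'aabaaaaabb')
  4 → (17, 'aabb')
  5 → (12, 'abaaaaabb')
  6 → (9, 'abaabaaaaabb')
  7 → (7, 'ababaabaaaaabb')
  8 → (18, 'abb')
  9 → (0, 'abbbbbbababaabaaaaabb')
  10 → (20, 'b')
  11 → (13, 'baaaaabb')
  12 → (10, 'baabaaaaabb')
  13 → (8, 'babaabaaaaabb')
  14 → (6, 'bababaabaaaaabb')
  15 → (19, 'bb')
  16 → (5, 'bbababaabaaaaabb')
  17 → (4, 'bbbababaabaaaaabb')
  18 → (3, 'bbbbababaabaaaaabb')
  19 → (2, 'bbbbbababaabaaaaabb')
  20 → (1, 'bbbbbbababaabaaaaabb')

SA = [14, 15, 16, 11, 17, 12, 9, 7, 18, 0, 20, 13, 10, 8, 6, 19, 5, 4, 3, 2, 1]
[i] adj suffixes → lcp
  [1] 14/15 → 4 ('aaaa')
  [2] 15/16 → 3 ('aaa')
  [3] 16/11 → 2 ('aa')
  [4] 11/17 → 3 ('aab')
  [5] 17/12 → 1 ('a')
  [6] 12/9 → 4 ('abaa')
  [7] 9/7 → 3 ('aba')
  [8] 7/18 → 2 ('ab')
  [9] 18/0 → 3 ('abb')
  [10] 0/20 → 0 ('')
  [11] 20/13 → 1 ('b')
  [12] 13/10 → 3 ('baa')
  [13] 10/8 → 2 ('ba')
  [14] 8/6 → 4 ('baba')
  [15] 6/19 → 1 ('b')
  [16] 19/5 → 2 ('bb')
  [17] 5/4 → 2 ('bb')
  [18] 4/3 → 3 ('bbb')
  [19] 3/2 → 4 ('bbbb')
  [20] 2/1 → 5 ('bbbbb')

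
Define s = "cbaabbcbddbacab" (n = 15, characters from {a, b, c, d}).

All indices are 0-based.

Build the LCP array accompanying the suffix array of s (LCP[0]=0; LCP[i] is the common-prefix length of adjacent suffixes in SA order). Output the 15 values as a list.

sorted suffixes:
  #0 SA[0]=2  'aabbcbddbacab'
  #1 SA[1]=13  'ab'
  #2 SA[2]=3  'abbcbddbacab'
  #3 SA[3]=11  'acab'
  #4 SA[4]=14  'b'
  #5 SA[5]=1  'baabbcbddbacab'
  #6 SA[6]=10  'bacab'
  #7 SA[7]=4  'bbcbddbacab'
  #8 SA[8]=5  'bcbddbacab'
  #9 SA[9]=7  'bddbacab'
  #10 SA[10]=12  'cab'
  #11 SA[11]=0  'cbaabbcbddbacab'
  #12 SA[12]=6  'cbddbacab'
  #13 SA[13]=9  'dbacab'
  #14 SA[14]=8  'ddbacab'

SA = [2, 13, 3, 11, 14, 1, 10, 4, 5, 7, 12, 0, 6, 9, 8]
[i] adj suffixes → lcp
  [1] 2/13 → 1 ('a')
  [2] 13/3 → 2 ('ab')
  [3] 3/11 → 1 ('a')
  [4] 11/14 → 0 ('')
  [5] 14/1 → 1 ('b')
  [6] 1/10 → 2 ('ba')
  [7] 10/4 → 1 ('b')
  [8] 4/5 → 1 ('b')
  [9] 5/7 → 1 ('b')
  [10] 7/12 → 0 ('')
  [11] 12/0 → 1 ('c')
  [12] 0/6 → 2 ('cb')
  [13] 6/9 → 0 ('')
  [14] 9/8 → 1 ('d')

[0, 1, 2, 1, 0, 1, 2, 1, 1, 1, 0, 1, 2, 0, 1]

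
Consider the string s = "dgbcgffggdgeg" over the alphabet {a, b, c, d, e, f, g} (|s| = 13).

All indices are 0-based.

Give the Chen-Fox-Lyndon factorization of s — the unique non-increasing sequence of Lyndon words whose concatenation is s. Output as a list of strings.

["dg", "bcgffggdgeg"]

emit factor 1: 'dg' (i=0, period=2)
emit factor 2: 'bcgffggdgeg' (i=2, period=11)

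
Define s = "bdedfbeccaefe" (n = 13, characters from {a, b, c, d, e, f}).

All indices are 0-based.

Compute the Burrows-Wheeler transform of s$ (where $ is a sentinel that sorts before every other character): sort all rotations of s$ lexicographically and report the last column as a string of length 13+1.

rank  rotation        last
    0  $bdedfbeccaefe  e
    1  aefe$bdedfbecc  c
    2  bdedfbeccaefe$  $
    3  beccaefe$bdedf  f
    4  caefe$bdedfbec  c
    5  ccaefe$bdedfbe  e
    6  dedfbeccaefe$b  b
    7  dfbeccaefe$bde  e
    8  e$bdedfbeccaef  f
    9  eccaefe$bdedfb  b
   10  edfbeccaefe$bd  d
   11  efe$bdedfbecca  a
   12  fbeccaefe$bded  d
   13  fe$bdedfbeccae  e

ec$fcebefbdade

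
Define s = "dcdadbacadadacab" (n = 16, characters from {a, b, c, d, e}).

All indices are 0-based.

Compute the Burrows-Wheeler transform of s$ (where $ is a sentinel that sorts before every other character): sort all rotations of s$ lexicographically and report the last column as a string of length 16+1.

bcdbdcdadaadaaca$

rank  rotation           last
    0  $dcdadbacadadacab  b
    1  ab$dcdadbacadadac  c
    2  acab$dcdadbacadad  d
    3  acadadacab$dcdadb  b
    4  adacab$dcdadbacad  d
    5  adadacab$dcdadbac  c
    6  adbacadadacab$dcd  d
    7  b$dcdadbacadadaca  a
    8  bacadadacab$dcdad  d
    9  cab$dcdadbacadada  a
   10  cadadacab$dcdadba  a
   11  cdadbacadadacab$d  d
   12  dacab$dcdadbacada  a
   13  dadacab$dcdadbaca  a
   14  dadbacadadacab$dc  c
   15  dbacadadacab$dcda  a
   16  dcdadbacadadacab$  $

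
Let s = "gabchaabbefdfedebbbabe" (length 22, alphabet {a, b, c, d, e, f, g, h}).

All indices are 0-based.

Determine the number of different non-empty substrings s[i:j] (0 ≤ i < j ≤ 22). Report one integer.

sorted suffixes:
  #0 SA[0]=5  'aabbefdfedebbbabe'
  #1 SA[1]=6  'abbefdfedebbbabe'
  #2 SA[2]=1  'abchaabbefdfedebbbabe'
  #3 SA[3]=19  'abe'
  #4 SA[4]=18  'babe'
  #5 SA[5]=17  'bbabe'
  #6 SA[6]=16  'bbbabe'
  #7 SA[7]=7  'bbefdfedebbbabe'
  #8 SA[8]=2  'bchaabbefdfedebbbabe'
  #9 SA[9]=20  'be'
  #10 SA[10]=8  'befdfedebbbabe'
  #11 SA[11]=3  'chaabbefdfedebbbabe'
  #12 SA[12]=14  'debbbabe'
  #13 SA[13]=11  'dfedebbbabe'
  #14 SA[14]=21  'e'
  #15 SA[15]=15  'ebbbabe'
  #16 SA[16]=13  'edebbbabe'
  #17 SA[17]=9  'efdfedebbbabe'
  #18 SA[18]=10  'fdfedebbbabe'
  #19 SA[19]=12  'fedebbbabe'
  #20 SA[20]=0  'gabchaabbefdfedebbbabe'
  #21 SA[21]=4  'haabbefdfedebbbabe'

SA = [5, 6, 1, 19, 18, 17, 16, 7, 2, 20, 8, 3, 14, 11, 21, 15, 13, 9, 10, 12, 0, 4]
i: (SA[i-1],SA[i]) lcp shared
  1: (5,6) 1 'a'
  2: (6,1) 2 'ab'
  3: (1,19) 2 'ab'
  4: (19,18) 0 ''
  5: (18,17) 1 'b'
  6: (17,16) 2 'bb'
  7: (16,7) 2 'bb'
  8: (7,2) 1 'b'
  9: (2,20) 1 'b'
  10: (20,8) 2 'be'
  11: (8,3) 0 ''
  12: (3,14) 0 ''
  13: (14,11) 1 'd'
  14: (11,21) 0 ''
  15: (21,15) 1 'e'
  16: (15,13) 1 'e'
  17: (13,9) 1 'e'
  18: (9,10) 0 ''
  19: (10,12) 1 'f'
  20: (12,0) 0 ''
  21: (0,4) 0 ''

n(n+1)/2 = 22·23/2 = 253
Σ LCP = 0 + 1 + 2 + 2 + 0 + 1 + 2 + 2 + 1 + 1 + 2 + 0 + 0 + 1 + 0 + 1 + 1 + 1 + 0 + 1 + 0 + 0 = 19
distinct = 253 − 19 = 234

234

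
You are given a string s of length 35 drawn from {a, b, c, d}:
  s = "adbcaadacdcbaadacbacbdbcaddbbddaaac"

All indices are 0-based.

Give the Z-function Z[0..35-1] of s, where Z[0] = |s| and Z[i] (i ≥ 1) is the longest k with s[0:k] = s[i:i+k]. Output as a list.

[35, 0, 0, 0, 1, 2, 0, 1, 0, 0, 0, 0, 1, 2, 0, 1, 0, 0, 1, 0, 0, 0, 0, 0, 2, 0, 0, 0, 0, 0, 0, 1, 1, 1, 0]

Z[0]=35
i=1: fresh scan; Z[1]=0
i=2: fresh scan; Z[2]=0
i=3: fresh scan; Z[3]=0
i=4: fresh scan; Z[4]=1 extend→box=[4,5)
i=5: fresh scan; Z[5]=2 extend→box=[5,7)
i=6: min(r-i=1, Z[1]=0)=0; Z[6]=0
i=7: fresh scan; Z[7]=1 extend→box=[7,8)
i=8: fresh scan; Z[8]=0
i=9: fresh scan; Z[9]=0
i=10: fresh scan; Z[10]=0
i=11: fresh scan; Z[11]=0
i=12: fresh scan; Z[12]=1 extend→box=[12,13)
i=13: fresh scan; Z[13]=2 extend→box=[13,15)
i=14: min(r-i=1, Z[1]=0)=0; Z[14]=0
i=15: fresh scan; Z[15]=1 extend→box=[15,16)
i=16: fresh scan; Z[16]=0
i=17: fresh scan; Z[17]=0
i=18: fresh scan; Z[18]=1 extend→box=[18,19)
i=19: fresh scan; Z[19]=0
i=20: fresh scan; Z[20]=0
i=21: fresh scan; Z[21]=0
i=22: fresh scan; Z[22]=0
i=23: fresh scan; Z[23]=0
i=24: fresh scan; Z[24]=2 extend→box=[24,26)
i=25: min(r-i=1, Z[1]=0)=0; Z[25]=0
i=26: fresh scan; Z[26]=0
i=27: fresh scan; Z[27]=0
i=28: fresh scan; Z[28]=0
i=29: fresh scan; Z[29]=0
i=30: fresh scan; Z[30]=0
i=31: fresh scan; Z[31]=1 extend→box=[31,32)
i=32: fresh scan; Z[32]=1 extend→box=[32,33)
i=33: fresh scan; Z[33]=1 extend→box=[33,34)
i=34: fresh scan; Z[34]=0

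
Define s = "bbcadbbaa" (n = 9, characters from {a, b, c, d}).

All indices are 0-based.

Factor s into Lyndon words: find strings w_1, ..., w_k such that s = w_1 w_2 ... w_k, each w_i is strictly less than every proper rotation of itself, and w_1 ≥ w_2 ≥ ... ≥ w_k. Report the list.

emit factor 1: 'bbc' (i=0, period=3)
emit factor 2: 'adbb' (i=3, period=4)
emit factor 3: 'a' (i=7, period=1)
emit factor 4: 'a' (i=8, period=1)

["bbc", "adbb", "a", "a"]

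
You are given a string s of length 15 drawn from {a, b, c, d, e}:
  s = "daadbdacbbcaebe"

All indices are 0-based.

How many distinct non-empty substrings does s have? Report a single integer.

109

rank→(start, suffix):
  0 → (1, 'aadbdacbbcaebe')
  1 → (6, 'acbbcaebe')
  2 → (2, 'adbdacbbcaebe')
  3 → (11, 'aebe')
  4 → (8, 'bbcaebe')
  5 → (9, 'bcaebe')
  6 → (4, 'bdacbbcaebe')
  7 → (13, 'be')
  8 → (10, 'caebe')
  9 → (7, 'cbbcaebe')
  10 → (0, 'daadbdacbbcaebe')
  11 → (5, 'dacbbcaebe')
  12 → (3, 'dbdacbbcaebe')
  13 → (14, 'e')
  14 → (12, 'ebe')

SA = [1, 6, 2, 11, 8, 9, 4, 13, 10, 7, 0, 5, 3, 14, 12]
i: (SA[i-1],SA[i]) lcp shared
  1: (1,6) 1 'a'
  2: (6,2) 1 'a'
  3: (2,11) 1 'a'
  4: (11,8) 0 ''
  5: (8,9) 1 'b'
  6: (9,4) 1 'b'
  7: (4,13) 1 'b'
  8: (13,10) 0 ''
  9: (10,7) 1 'c'
  10: (7,0) 0 ''
  11: (0,5) 2 'da'
  12: (5,3) 1 'd'
  13: (3,14) 0 ''
  14: (14,12) 1 'e'

n(n+1)/2 = 15·16/2 = 120
Σ LCP = 0 + 1 + 1 + 1 + 0 + 1 + 1 + 1 + 0 + 1 + 0 + 2 + 1 + 0 + 1 = 11
distinct = 120 − 11 = 109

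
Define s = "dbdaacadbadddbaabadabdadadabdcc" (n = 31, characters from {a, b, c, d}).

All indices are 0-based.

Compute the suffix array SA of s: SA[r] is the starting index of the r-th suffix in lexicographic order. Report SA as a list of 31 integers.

rank→(start, suffix):
  0 → (14, 'aabadabdadadabdcc')
  1 → (3, 'aacadbadddbaabadabdadadabdcc')
  2 → (15, 'abadabdadadabdcc')
  3 → (19, 'abdadadabdcc')
  4 → (26, 'abdcc')
  5 → (4, 'acadbadddbaabadabdadadabdcc')
  6 → (17, 'adabdadadabdcc')
  7 → (24, 'adabdcc')
  8 → (22, 'adadabdcc')
  9 → (6, 'adbadddbaabadabdadadabdcc')
  10 → (9, 'adddbaabadabdadadabdcc')
  11 → (13, 'baabadabdadadabdcc')
  12 → (16, 'badabdadadabdcc')
  13 → (8, 'badddbaabadabdadadabdcc')
  14 → (1, 'bdaacadbadddbaabadabdadadabdcc')
  15 → (20, 'bdadadabdcc')
  16 → (27, 'bdcc')
  17 → (30, 'c')
  18 → (5, 'cadbadddbaabadabdadadabdcc')
  19 → (29, 'cc')
  20 → (2, 'daacadbadddbaabadabdadadabdcc')
  21 → (18, 'dabdadadabdcc')
  22 → (25, 'dabdcc')
  23 → (23, 'dadabdcc')
  24 → (21, 'dadadabdcc')
  25 → (12, 'dbaabadabdadadabdcc')
  26 → (7, 'dbadddbaabadabdadadabdcc')
  27 → (0, 'dbdaacadbadddbaabadabdadadabdcc')
  28 → (28, 'dcc')
  29 → (11, 'ddbaabadabdadadabdcc')
  30 → (10, 'dddbaabadabdadadabdcc')

[14, 3, 15, 19, 26, 4, 17, 24, 22, 6, 9, 13, 16, 8, 1, 20, 27, 30, 5, 29, 2, 18, 25, 23, 21, 12, 7, 0, 28, 11, 10]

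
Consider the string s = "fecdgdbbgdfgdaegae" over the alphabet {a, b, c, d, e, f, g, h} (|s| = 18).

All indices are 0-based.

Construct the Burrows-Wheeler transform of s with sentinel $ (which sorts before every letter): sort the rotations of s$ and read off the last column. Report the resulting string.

egddbegggcafa$defdb

rank  rotation             last
    0  $fecdgdbbgdfgdaegae  e
    1  ae$fecdgdbbgdfgdaeg  g
    2  aegae$fecdgdbbgdfgd  d
    3  bbgdfgdaegae$fecdgd  d
    4  bgdfgdaegae$fecdgdb  b
    5  cdgdbbgdfgdaegae$fe  e
    6  daegae$fecdgdbbgdfg  g
    7  dbbgdfgdaegae$fecdg  g
    8  dfgdaegae$fecdgdbbg  g
    9  dgdbbgdfgdaegae$fec  c
   10  e$fecdgdbbgdfgdaega  a
   11  ecdgdbbgdfgdaegae$f  f
   12  egae$fecdgdbbgdfgda  a
   13  fecdgdbbgdfgdaegae$  $
   14  fgdaegae$fecdgdbbgd  d
   15  gae$fecdgdbbgdfgdae  e
   16  gdaegae$fecdgdbbgdf  f
   17  gdbbgdfgdaegae$fecd  d
   18  gdfgdaegae$fecdgdbb  b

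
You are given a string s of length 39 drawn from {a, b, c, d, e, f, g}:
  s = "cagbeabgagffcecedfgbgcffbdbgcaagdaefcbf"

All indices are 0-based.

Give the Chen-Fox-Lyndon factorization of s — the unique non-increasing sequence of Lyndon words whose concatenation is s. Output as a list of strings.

["c", "agbe", "abgagffcecedfgbgcffbdbgc", "aagdaefcbf"]

emit factor 1: 'c' (i=0, period=1)
emit factor 2: 'agbe' (i=1, period=4)
emit factor 3: 'abgagffcecedfgbgcffbdbgc' (i=5, period=24)
emit factor 4: 'aagdaefcbf' (i=29, period=10)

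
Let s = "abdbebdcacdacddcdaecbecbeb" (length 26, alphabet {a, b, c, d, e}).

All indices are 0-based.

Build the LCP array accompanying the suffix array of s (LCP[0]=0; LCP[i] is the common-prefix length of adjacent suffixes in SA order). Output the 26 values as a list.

[0, 1, 3, 1, 0, 1, 2, 1, 3, 2, 0, 1, 3, 1, 3, 2, 0, 2, 1, 1, 2, 1, 0, 2, 1, 4]

rank→(start, suffix):
  0 → (0, 'abdbebdcacdacddcdaecbecbeb')
  1 → (8, 'acdacddcdaecbecbeb')
  2 → (11, 'acddcdaecbecbeb')
  3 → (17, 'aecbecbeb')
  4 → (25, 'b')
  5 → (1, 'bdbebdcacdacddcdaecbecbeb')
  6 → (5, 'bdcacdacddcdaecbecbeb')
  7 → (23, 'beb')
  8 → (3, 'bebdcacdacddcdaecbecbeb')
  9 → (20, 'becbeb')
  10 → (7, 'cacdacddcdaecbecbeb')
  11 → (22, 'cbeb')
  12 → (19, 'cbecbeb')
  13 → (9, 'cdacddcdaecbecbeb')
  14 → (15, 'cdaecbecbeb')
  15 → (12, 'cddcdaecbecbeb')
  16 → (10, 'dacddcdaecbecbeb')
  17 → (16, 'daecbecbeb')
  18 → (2, 'dbebdcacdacddcdaecbecbeb')
  19 → (6, 'dcacdacddcdaecbecbeb')
  20 → (14, 'dcdaecbecbeb')
  21 → (13, 'ddcdaecbecbeb')
  22 → (24, 'eb')
  23 → (4, 'ebdcacdacddcdaecbecbeb')
  24 → (21, 'ecbeb')
  25 → (18, 'ecbecbeb')

SA = [0, 8, 11, 17, 25, 1, 5, 23, 3, 20, 7, 22, 19, 9, 15, 12, 10, 16, 2, 6, 14, 13, 24, 4, 21, 18]
[i] adj suffixes → lcp
  [1] 0/8 → 1 ('a')
  [2] 8/11 → 3 ('acd')
  [3] 11/17 → 1 ('a')
  [4] 17/25 → 0 ('')
  [5] 25/1 → 1 ('b')
  [6] 1/5 → 2 ('bd')
  [7] 5/23 → 1 ('b')
  [8] 23/3 → 3 ('beb')
  [9] 3/20 → 2 ('be')
  [10] 20/7 → 0 ('')
  [11] 7/22 → 1 ('c')
  [12] 22/19 → 3 ('cbe')
  [13] 19/9 → 1 ('c')
  [14] 9/15 → 3 ('cda')
  [15] 15/12 → 2 ('cd')
  [16] 12/10 → 0 ('')
  [17] 10/16 → 2 ('da')
  [18] 16/2 → 1 ('d')
  [19] 2/6 → 1 ('d')
  [20] 6/14 → 2 ('dc')
  [21] 14/13 → 1 ('d')
  [22] 13/24 → 0 ('')
  [23] 24/4 → 2 ('eb')
  [24] 4/21 → 1 ('e')
  [25] 21/18 → 4 ('ecbe')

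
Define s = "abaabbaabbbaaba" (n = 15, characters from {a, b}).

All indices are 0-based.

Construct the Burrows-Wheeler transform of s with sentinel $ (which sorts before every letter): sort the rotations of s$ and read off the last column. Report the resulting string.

abbbba$aaababbaa

rank  rotation          last
    0  $abaabbaabbbaaba  a
    1  a$abaabbaabbbaab  b
    2  aaba$abaabbaabbb  b
    3  aabbaabbbaaba$ab  b
    4  aabbbaaba$abaabb  b
    5  aba$abaabbaabbba  a
    6  abaabbaabbbaaba$  $
    7  abbaabbbaaba$aba  a
    8  abbbaaba$abaabba  a
    9  ba$abaabbaabbbaa  a
   10  baaba$abaabbaabb  b
   11  baabbaabbbaaba$a  a
   12  baabbbaaba$abaab  b
   13  bbaaba$abaabbaab  b
   14  bbaabbbaaba$abaa  a
   15  bbbaaba$abaabbaa  a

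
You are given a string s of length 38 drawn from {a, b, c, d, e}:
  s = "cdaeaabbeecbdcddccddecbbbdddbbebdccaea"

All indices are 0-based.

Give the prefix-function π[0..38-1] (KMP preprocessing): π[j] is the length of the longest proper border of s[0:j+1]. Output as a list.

π[0] = 0
j=1 s[j]='d': π[1]=0 (border '')
j=2 s[j]='a': π[2]=0 (border '')
j=3 s[j]='e': π[3]=0 (border '')
j=4 s[j]='a': π[4]=0 (border '')
j=5 s[j]='a': π[5]=0 (border '')
j=6 s[j]='b': π[6]=0 (border '')
j=7 s[j]='b': π[7]=0 (border '')
j=8 s[j]='e': π[8]=0 (border '')
j=9 s[j]='e': π[9]=0 (border '')
j=10 s[j]='c': π[10]=1 (border 'c')
j=11 s[j]='b': k: 1→0; π[11]=0 (border '')
j=12 s[j]='d': π[12]=0 (border '')
j=13 s[j]='c': π[13]=1 (border 'c')
j=14 s[j]='d': π[14]=2 (border 'cd')
j=15 s[j]='d': k: 2→0; π[15]=0 (border '')
j=16 s[j]='c': π[16]=1 (border 'c')
j=17 s[j]='c': k: 1→0; π[17]=1 (border 'c')
j=18 s[j]='d': π[18]=2 (border 'cd')
j=19 s[j]='d': k: 2→0; π[19]=0 (border '')
j=20 s[j]='e': π[20]=0 (border '')
j=21 s[j]='c': π[21]=1 (border 'c')
j=22 s[j]='b': k: 1→0; π[22]=0 (border '')
j=23 s[j]='b': π[23]=0 (border '')
j=24 s[j]='b': π[24]=0 (border '')
j=25 s[j]='d': π[25]=0 (border '')
j=26 s[j]='d': π[26]=0 (border '')
j=27 s[j]='d': π[27]=0 (border '')
j=28 s[j]='b': π[28]=0 (border '')
j=29 s[j]='b': π[29]=0 (border '')
j=30 s[j]='e': π[30]=0 (border '')
j=31 s[j]='b': π[31]=0 (border '')
j=32 s[j]='d': π[32]=0 (border '')
j=33 s[j]='c': π[33]=1 (border 'c')
j=34 s[j]='c': k: 1→0; π[34]=1 (border 'c')
j=35 s[j]='a': k: 1→0; π[35]=0 (border '')
j=36 s[j]='e': π[36]=0 (border '')
j=37 s[j]='a': π[37]=0 (border '')

[0, 0, 0, 0, 0, 0, 0, 0, 0, 0, 1, 0, 0, 1, 2, 0, 1, 1, 2, 0, 0, 1, 0, 0, 0, 0, 0, 0, 0, 0, 0, 0, 0, 1, 1, 0, 0, 0]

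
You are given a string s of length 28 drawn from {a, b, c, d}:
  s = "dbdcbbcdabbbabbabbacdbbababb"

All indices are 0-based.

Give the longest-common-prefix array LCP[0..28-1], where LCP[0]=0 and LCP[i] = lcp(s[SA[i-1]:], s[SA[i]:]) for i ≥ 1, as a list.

[0, 2, 3, 4, 3, 1, 0, 1, 3, 4, 5, 2, 1, 2, 4, 6, 3, 2, 2, 1, 1, 0, 1, 2, 0, 1, 2, 1]

rank→(start, suffix):
  0 → (23, 'ababb')
  1 → (25, 'abb')
  2 → (12, 'abbabbacdbbababb')
  3 → (15, 'abbacdbbababb')
  4 → (8, 'abbbabbabbacdbbababb')
  5 → (18, 'acdbbababb')
  6 → (27, 'b')
  7 → (22, 'bababb')
  8 → (24, 'babb')
  9 → (11, 'babbabbacdbbababb')
  10 → (14, 'babbacdbbababb')
  11 → (17, 'bacdbbababb')
  12 → (26, 'bb')
  13 → (21, 'bbababb')
  14 → (10, 'bbabbabbacdbbababb')
  15 → (13, 'bbabbacdbbababb')
  16 → (16, 'bbacdbbababb')
  17 → (9, 'bbbabbabbacdbbababb')
  18 → (4, 'bbcdabbbabbabbacdbbababb')
  19 → (5, 'bcdabbbabbabbacdbbababb')
  20 → (1, 'bdcbbcdabbbabbabbacdbbababb')
  21 → (3, 'cbbcdabbbabbabbacdbbababb')
  22 → (6, 'cdabbbabbabbacdbbababb')
  23 → (19, 'cdbbababb')
  24 → (7, 'dabbbabbabbacdbbababb')
  25 → (20, 'dbbababb')
  26 → (0, 'dbdcbbcdabbbabbabbacdbbababb')
  27 → (2, 'dcbbcdabbbabbabbacdbbababb')

SA = [23, 25, 12, 15, 8, 18, 27, 22, 24, 11, 14, 17, 26, 21, 10, 13, 16, 9, 4, 5, 1, 3, 6, 19, 7, 20, 0, 2]
[i] adj suffixes → lcp
  [1] 23/25 → 2 ('ab')
  [2] 25/12 → 3 ('abb')
  [3] 12/15 → 4 ('abba')
  [4] 15/8 → 3 ('abb')
  [5] 8/18 → 1 ('a')
  [6] 18/27 → 0 ('')
  [7] 27/22 → 1 ('b')
  [8] 22/24 → 3 ('bab')
  [9] 24/11 → 4 ('babb')
  [10] 11/14 → 5 ('babba')
  [11] 14/17 → 2 ('ba')
  [12] 17/26 → 1 ('b')
  [13] 26/21 → 2 ('bb')
  [14] 21/10 → 4 ('bbab')
  [15] 10/13 → 6 ('bbabba')
  [16] 13/16 → 3 ('bba')
  [17] 16/9 → 2 ('bb')
  [18] 9/4 → 2 ('bb')
  [19] 4/5 → 1 ('b')
  [20] 5/1 → 1 ('b')
  [21] 1/3 → 0 ('')
  [22] 3/6 → 1 ('c')
  [23] 6/19 → 2 ('cd')
  [24] 19/7 → 0 ('')
  [25] 7/20 → 1 ('d')
  [26] 20/0 → 2 ('db')
  [27] 0/2 → 1 ('d')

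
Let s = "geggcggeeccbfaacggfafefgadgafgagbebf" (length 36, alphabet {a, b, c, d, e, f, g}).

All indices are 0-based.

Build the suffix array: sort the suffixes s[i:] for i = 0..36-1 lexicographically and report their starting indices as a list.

[13, 14, 24, 19, 27, 30, 32, 34, 11, 10, 9, 4, 15, 25, 33, 8, 7, 21, 1, 35, 12, 18, 20, 22, 28, 23, 26, 29, 31, 3, 6, 0, 17, 2, 5, 16]

rank | idx | suffix
   0 |  13 | aacggfafefgadgafgagbebf
   1 |  14 | acggfafefgadgafgagbebf
   2 |  24 | adgafgagbebf
   3 |  19 | afefgadgafgagbebf
   4 |  27 | afgagbebf
   5 |  30 | agbebf
   6 |  32 | bebf
   7 |  34 | bf
   8 |  11 | bfaacggfafefgadgafgagbebf
   9 |  10 | cbfaacggfafefgadgafgagbebf
  10 |   9 | ccbfaacggfafefgadgafgagbebf
  11 |   4 | cggeeccbfaacggfafefgadgafgagbebf
  12 |  15 | cggfafefgadgafgagbebf
  13 |  25 | dgafgagbebf
  14 |  33 | ebf
  15 |   8 | eccbfaacggfafefgadgafgagbebf
  16 |   7 | eeccbfaacggfafefgadgafgagbebf
  17 |  21 | efgadgafgagbebf
  18 |   1 | eggcggeeccbfaacggfafefgadgafgagbebf
  19 |  35 | f
  20 |  12 | faacggfafefgadgafgagbebf
  21 |  18 | fafefgadgafgagbebf
  22 |  20 | fefgadgafgagbebf
  23 |  22 | fgadgafgagbebf
  24 |  28 | fgagbebf
  25 |  23 | gadgafgagbebf
  26 |  26 | gafgagbebf
  27 |  29 | gagbebf
  28 |  31 | gbebf
  29 |   3 | gcggeeccbfaacggfafefgadgafgagbebf
  30 |   6 | geeccbfaacggfafefgadgafgagbebf
  31 |   0 | geggcggeeccbfaacggfafefgadgafgagbebf
  32 |  17 | gfafefgadgafgagbebf
  33 |   2 | ggcggeeccbfaacggfafefgadgafgagbebf
  34 |   5 | ggeeccbfaacggfafefgadgafgagbebf
  35 |  16 | ggfafefgadgafgagbebf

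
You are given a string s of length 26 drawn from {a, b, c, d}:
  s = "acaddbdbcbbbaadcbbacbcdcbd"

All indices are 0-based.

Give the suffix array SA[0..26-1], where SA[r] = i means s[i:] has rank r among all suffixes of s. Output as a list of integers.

[12, 0, 18, 13, 2, 11, 17, 10, 16, 9, 7, 20, 24, 5, 1, 15, 8, 19, 23, 21, 25, 6, 4, 14, 22, 3]

rank | idx | suffix
   0 |  12 | aadcbbacbcdcbd
   1 |   0 | acaddbdbcbbbaadcbbacbcdcbd
   2 |  18 | acbcdcbd
   3 |  13 | adcbbacbcdcbd
   4 |   2 | addbdbcbbbaadcbbacbcdcbd
   5 |  11 | baadcbbacbcdcbd
   6 |  17 | bacbcdcbd
   7 |  10 | bbaadcbbacbcdcbd
   8 |  16 | bbacbcdcbd
   9 |   9 | bbbaadcbbacbcdcbd
  10 |   7 | bcbbbaadcbbacbcdcbd
  11 |  20 | bcdcbd
  12 |  24 | bd
  13 |   5 | bdbcbbbaadcbbacbcdcbd
  14 |   1 | caddbdbcbbbaadcbbacbcdcbd
  15 |  15 | cbbacbcdcbd
  16 |   8 | cbbbaadcbbacbcdcbd
  17 |  19 | cbcdcbd
  18 |  23 | cbd
  19 |  21 | cdcbd
  20 |  25 | d
  21 |   6 | dbcbbbaadcbbacbcdcbd
  22 |   4 | dbdbcbbbaadcbbacbcdcbd
  23 |  14 | dcbbacbcdcbd
  24 |  22 | dcbd
  25 |   3 | ddbdbcbbbaadcbbacbcdcbd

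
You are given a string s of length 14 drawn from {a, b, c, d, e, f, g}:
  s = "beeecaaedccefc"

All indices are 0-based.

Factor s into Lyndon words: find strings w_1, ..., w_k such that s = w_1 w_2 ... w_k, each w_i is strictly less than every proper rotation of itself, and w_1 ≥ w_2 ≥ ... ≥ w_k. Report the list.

["beeec", "aaedccefc"]

emit factor 1: 'beeec' (i=0, period=5)
emit factor 2: 'aaedccefc' (i=5, period=9)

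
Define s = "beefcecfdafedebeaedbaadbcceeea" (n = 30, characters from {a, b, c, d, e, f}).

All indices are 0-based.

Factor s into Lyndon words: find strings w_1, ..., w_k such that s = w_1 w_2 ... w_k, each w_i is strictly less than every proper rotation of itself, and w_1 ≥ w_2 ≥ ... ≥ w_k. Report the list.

emit factor 1: 'beefcecfd' (i=0, period=9)
emit factor 2: 'afedebe' (i=9, period=7)
emit factor 3: 'aedb' (i=16, period=4)
emit factor 4: 'aadbcceee' (i=20, period=9)
emit factor 5: 'a' (i=29, period=1)

["beefcecfd", "afedebe", "aedb", "aadbcceee", "a"]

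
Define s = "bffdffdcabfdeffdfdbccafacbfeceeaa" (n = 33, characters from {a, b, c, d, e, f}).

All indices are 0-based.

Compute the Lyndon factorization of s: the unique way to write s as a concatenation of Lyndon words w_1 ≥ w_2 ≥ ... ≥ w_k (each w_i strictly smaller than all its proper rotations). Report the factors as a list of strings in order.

emit factor 1: 'bffdffdc' (i=0, period=8)
emit factor 2: 'abfdeffdfdbccafacbfecee' (i=8, period=23)
emit factor 3: 'a' (i=31, period=1)
emit factor 4: 'a' (i=32, period=1)

["bffdffdc", "abfdeffdfdbccafacbfecee", "a", "a"]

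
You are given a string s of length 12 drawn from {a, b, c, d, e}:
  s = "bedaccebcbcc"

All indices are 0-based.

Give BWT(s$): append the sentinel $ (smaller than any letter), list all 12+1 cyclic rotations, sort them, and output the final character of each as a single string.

rank  rotation       last
    0  $bedaccebcbcc  c
    1  accebcbcc$bed  d
    2  bcbcc$bedacce  e
    3  bcc$bedaccebc  c
    4  bedaccebcbcc$  $
    5  c$bedaccebcbc  c
    6  cbcc$bedacceb  b
    7  cc$bedaccebcb  b
    8  ccebcbcc$beda  a
    9  cebcbcc$bedac  c
   10  daccebcbcc$be  e
   11  ebcbcc$bedacc  c
   12  edaccebcbcc$b  b

cdec$cbbacecb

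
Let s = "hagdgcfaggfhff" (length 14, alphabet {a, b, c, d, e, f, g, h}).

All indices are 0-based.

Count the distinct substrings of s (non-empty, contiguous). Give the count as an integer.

rank→(start, suffix):
  0 → (1, 'agdgcfaggfhff')
  1 → (7, 'aggfhff')
  2 → (5, 'cfaggfhff')
  3 → (3, 'dgcfaggfhff')
  4 → (13, 'f')
  5 → (6, 'faggfhff')
  6 → (12, 'ff')
  7 → (10, 'fhff')
  8 → (4, 'gcfaggfhff')
  9 → (2, 'gdgcfaggfhff')
  10 → (9, 'gfhff')
  11 → (8, 'ggfhff')
  12 → (0, 'hagdgcfaggfhff')
  13 → (11, 'hff')

SA = [1, 7, 5, 3, 13, 6, 12, 10, 4, 2, 9, 8, 0, 11]
rank  pair      lcp
   1  s[1:],s[7:]  2  'ag'
   2  s[7:],s[5:]  0  ''
   3  s[5:],s[3:]  0  ''
   4  s[3:],s[13:]  0  ''
   5  s[13:],s[6:]  1  'f'
   6  s[6:],s[12:]  1  'f'
   7  s[12:],s[10:]  1  'f'
   8  s[10:],s[4:]  0  ''
   9  s[4:],s[2:]  1  'g'
  10  s[2:],s[9:]  1  'g'
  11  s[9:],s[8:]  1  'g'
  12  s[8:],s[0:]  0  ''
  13  s[0:],s[11:]  1  'h'

n(n+1)/2 = 14·15/2 = 105
Σ LCP = 0 + 2 + 0 + 0 + 0 + 1 + 1 + 1 + 0 + 1 + 1 + 1 + 0 + 1 = 9
distinct = 105 − 9 = 96

96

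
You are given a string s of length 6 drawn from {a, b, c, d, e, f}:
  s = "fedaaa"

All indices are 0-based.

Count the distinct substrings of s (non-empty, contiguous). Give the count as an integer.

sorted suffixes:
  #0 SA[0]=5  'a'
  #1 SA[1]=4  'aa'
  #2 SA[2]=3  'aaa'
  #3 SA[3]=2  'daaa'
  #4 SA[4]=1  'edaaa'
  #5 SA[5]=0  'fedaaa'

SA = [5, 4, 3, 2, 1, 0]
rank  pair      lcp
   1  s[5:],s[4:]  1  'a'
   2  s[4:],s[3:]  2  'aa'
   3  s[3:],s[2:]  0  ''
   4  s[2:],s[1:]  0  ''
   5  s[1:],s[0:]  0  ''

n(n+1)/2 = 6·7/2 = 21
Σ LCP = 0 + 1 + 2 + 0 + 0 + 0 = 3
distinct = 21 − 3 = 18

18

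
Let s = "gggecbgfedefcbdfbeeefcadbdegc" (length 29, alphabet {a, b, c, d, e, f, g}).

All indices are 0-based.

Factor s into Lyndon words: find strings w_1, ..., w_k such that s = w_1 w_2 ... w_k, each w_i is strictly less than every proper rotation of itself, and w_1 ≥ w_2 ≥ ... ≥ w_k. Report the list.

emit factor 1: 'g' (i=0, period=1)
emit factor 2: 'g' (i=1, period=1)
emit factor 3: 'g' (i=2, period=1)
emit factor 4: 'e' (i=3, period=1)
emit factor 5: 'c' (i=4, period=1)
emit factor 6: 'bgfedefc' (i=5, period=8)
emit factor 7: 'bdfbeeefc' (i=13, period=9)
emit factor 8: 'adbdegc' (i=22, period=7)

["g", "g", "g", "e", "c", "bgfedefc", "bdfbeeefc", "adbdegc"]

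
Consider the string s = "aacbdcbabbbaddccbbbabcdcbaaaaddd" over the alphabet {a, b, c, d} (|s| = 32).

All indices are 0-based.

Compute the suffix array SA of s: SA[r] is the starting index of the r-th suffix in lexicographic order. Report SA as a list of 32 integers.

[25, 26, 0, 27, 7, 19, 1, 11, 28, 24, 6, 18, 10, 17, 9, 16, 8, 20, 3, 23, 5, 15, 2, 14, 21, 31, 22, 4, 13, 30, 12, 29]

rank→(start, suffix):
  0 → (25, 'aaaaddd')
  1 → (26, 'aaaddd')
  2 → (0, 'aacbdcbabbbaddccbbbabcdcbaaaaddd')
  3 → (27, 'aaddd')
  4 → (7, 'abbbaddccbbbabcdcbaaaaddd')
  5 → (19, 'abcdcbaaaaddd')
  6 → (1, 'acbdcbabbbaddccbbbabcdcbaaaaddd')
  7 → (11, 'addccbbbabcdcbaaaaddd')
  8 → (28, 'addd')
  9 → (24, 'baaaaddd')
  10 → (6, 'babbbaddccbbbabcdcbaaaaddd')
  11 → (18, 'babcdcbaaaaddd')
  12 → (10, 'baddccbbbabcdcbaaaaddd')
  13 → (17, 'bbabcdcbaaaaddd')
  14 → (9, 'bbaddccbbbabcdcbaaaaddd')
  15 → (16, 'bbbabcdcbaaaaddd')
  16 → (8, 'bbbaddccbbbabcdcbaaaaddd')
  17 → (20, 'bcdcbaaaaddd')
  18 → (3, 'bdcbabbbaddccbbbabcdcbaaaaddd')
  19 → (23, 'cbaaaaddd')
  20 → (5, 'cbabbbaddccbbbabcdcbaaaaddd')
  21 → (15, 'cbbbabcdcbaaaaddd')
  22 → (2, 'cbdcbabbbaddccbbbabcdcbaaaaddd')
  23 → (14, 'ccbbbabcdcbaaaaddd')
  24 → (21, 'cdcbaaaaddd')
  25 → (31, 'd')
  26 → (22, 'dcbaaaaddd')
  27 → (4, 'dcbabbbaddccbbbabcdcbaaaaddd')
  28 → (13, 'dccbbbabcdcbaaaaddd')
  29 → (30, 'dd')
  30 → (12, 'ddccbbbabcdcbaaaaddd')
  31 → (29, 'ddd')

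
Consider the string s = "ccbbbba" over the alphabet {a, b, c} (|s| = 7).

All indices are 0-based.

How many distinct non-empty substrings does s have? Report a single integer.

21

rank→(start, suffix):
  0 → (6, 'a')
  1 → (5, 'ba')
  2 → (4, 'bba')
  3 → (3, 'bbba')
  4 → (2, 'bbbba')
  5 → (1, 'cbbbba')
  6 → (0, 'ccbbbba')

SA = [6, 5, 4, 3, 2, 1, 0]
[i] adj suffixes → lcp
  [1] 6/5 → 0 ('')
  [2] 5/4 → 1 ('b')
  [3] 4/3 → 2 ('bb')
  [4] 3/2 → 3 ('bbb')
  [5] 2/1 → 0 ('')
  [6] 1/0 → 1 ('c')

n(n+1)/2 = 7·8/2 = 28
Σ LCP = 0 + 0 + 1 + 2 + 3 + 0 + 1 = 7
distinct = 28 − 7 = 21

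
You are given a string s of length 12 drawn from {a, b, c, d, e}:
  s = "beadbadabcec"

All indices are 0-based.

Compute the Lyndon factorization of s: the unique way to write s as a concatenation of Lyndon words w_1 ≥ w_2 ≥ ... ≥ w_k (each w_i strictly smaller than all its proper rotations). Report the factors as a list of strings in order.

["be", "adb", "ad", "abcec"]

emit factor 1: 'be' (i=0, period=2)
emit factor 2: 'adb' (i=2, period=3)
emit factor 3: 'ad' (i=5, period=2)
emit factor 4: 'abcec' (i=7, period=5)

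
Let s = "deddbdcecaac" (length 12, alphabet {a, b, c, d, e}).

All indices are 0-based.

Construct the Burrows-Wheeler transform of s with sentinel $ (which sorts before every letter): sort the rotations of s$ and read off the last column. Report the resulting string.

ccadaeddbe$cd

rank  rotation       last
    0  $deddbdcecaac  c
    1  aac$deddbdcec  c
    2  ac$deddbdceca  a
    3  bdcecaac$dedd  d
    4  c$deddbdcecaa  a
    5  caac$deddbdce  e
    6  cecaac$deddbd  d
    7  dbdcecaac$ded  d
    8  dcecaac$deddb  b
    9  ddbdcecaac$de  e
   10  deddbdcecaac$  $
   11  ecaac$deddbdc  c
   12  eddbdcecaac$d  d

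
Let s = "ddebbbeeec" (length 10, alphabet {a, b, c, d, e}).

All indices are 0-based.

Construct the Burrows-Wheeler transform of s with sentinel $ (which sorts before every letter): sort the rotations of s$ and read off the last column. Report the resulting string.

rank  rotation     last
    0  $ddebbbeeec  c
    1  bbbeeec$dde  e
    2  bbeeec$ddeb  b
    3  beeec$ddebb  b
    4  c$ddebbbeee  e
    5  ddebbbeeec$  $
    6  debbbeeec$d  d
    7  ebbbeeec$dd  d
    8  ec$ddebbbee  e
    9  eec$ddebbbe  e
   10  eeec$ddebbb  b

cebbe$ddeeb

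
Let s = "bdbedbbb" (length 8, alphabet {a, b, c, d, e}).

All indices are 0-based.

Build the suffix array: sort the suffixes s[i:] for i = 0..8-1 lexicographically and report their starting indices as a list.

rank | idx | suffix
   0 |   7 | b
   1 |   6 | bb
   2 |   5 | bbb
   3 |   0 | bdbedbbb
   4 |   2 | bedbbb
   5 |   4 | dbbb
   6 |   1 | dbedbbb
   7 |   3 | edbbb

[7, 6, 5, 0, 2, 4, 1, 3]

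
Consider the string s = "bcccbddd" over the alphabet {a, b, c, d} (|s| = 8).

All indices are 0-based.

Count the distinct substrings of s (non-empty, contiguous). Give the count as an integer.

sorted suffixes:
  #0 SA[0]=0  'bcccbddd'
  #1 SA[1]=4  'bddd'
  #2 SA[2]=3  'cbddd'
  #3 SA[3]=2  'ccbddd'
  #4 SA[4]=1  'cccbddd'
  #5 SA[5]=7  'd'
  #6 SA[6]=6  'dd'
  #7 SA[7]=5  'ddd'

SA = [0, 4, 3, 2, 1, 7, 6, 5]
[i] adj suffixes → lcp
  [1] 0/4 → 1 ('b')
  [2] 4/3 → 0 ('')
  [3] 3/2 → 1 ('c')
  [4] 2/1 → 2 ('cc')
  [5] 1/7 → 0 ('')
  [6] 7/6 → 1 ('d')
  [7] 6/5 → 2 ('dd')

n(n+1)/2 = 8·9/2 = 36
Σ LCP = 0 + 1 + 0 + 1 + 2 + 0 + 1 + 2 = 7
distinct = 36 − 7 = 29

29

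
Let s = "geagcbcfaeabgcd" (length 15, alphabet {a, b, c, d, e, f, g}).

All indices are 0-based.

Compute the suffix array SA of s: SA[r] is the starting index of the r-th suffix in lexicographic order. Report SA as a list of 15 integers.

rank→(start, suffix):
  0 → (10, 'abgcd')
  1 → (8, 'aeabgcd')
  2 → (2, 'agcbcfaeabgcd')
  3 → (5, 'bcfaeabgcd')
  4 → (11, 'bgcd')
  5 → (4, 'cbcfaeabgcd')
  6 → (13, 'cd')
  7 → (6, 'cfaeabgcd')
  8 → (14, 'd')
  9 → (9, 'eabgcd')
  10 → (1, 'eagcbcfaeabgcd')
  11 → (7, 'faeabgcd')
  12 → (3, 'gcbcfaeabgcd')
  13 → (12, 'gcd')
  14 → (0, 'geagcbcfaeabgcd')

[10, 8, 2, 5, 11, 4, 13, 6, 14, 9, 1, 7, 3, 12, 0]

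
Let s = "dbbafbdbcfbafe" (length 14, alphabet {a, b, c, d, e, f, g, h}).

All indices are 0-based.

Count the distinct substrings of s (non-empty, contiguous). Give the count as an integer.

sorted suffixes:
  #0 SA[0]=3  'afbdbcfbafe'
  #1 SA[1]=11  'afe'
  #2 SA[2]=2  'bafbdbcfbafe'
  #3 SA[3]=10  'bafe'
  #4 SA[4]=1  'bbafbdbcfbafe'
  #5 SA[5]=7  'bcfbafe'
  #6 SA[6]=5  'bdbcfbafe'
  #7 SA[7]=8  'cfbafe'
  #8 SA[8]=0  'dbbafbdbcfbafe'
  #9 SA[9]=6  'dbcfbafe'
  #10 SA[10]=13  'e'
  #11 SA[11]=9  'fbafe'
  #12 SA[12]=4  'fbdbcfbafe'
  #13 SA[13]=12  'fe'

SA = [3, 11, 2, 10, 1, 7, 5, 8, 0, 6, 13, 9, 4, 12]
rank  pair      lcp
   1  s[3:],s[11:]  2  'af'
   2  s[11:],s[2:]  0  ''
   3  s[2:],s[10:]  3  'baf'
   4  s[10:],s[1:]  1  'b'
   5  s[1:],s[7:]  1  'b'
   6  s[7:],s[5:]  1  'b'
   7  s[5:],s[8:]  0  ''
   8  s[8:],s[0:]  0  ''
   9  s[0:],s[6:]  2  'db'
  10  s[6:],s[13:]  0  ''
  11  s[13:],s[9:]  0  ''
  12  s[9:],s[4:]  2  'fb'
  13  s[4:],s[12:]  1  'f'

n(n+1)/2 = 14·15/2 = 105
Σ LCP = 0 + 2 + 0 + 3 + 1 + 1 + 1 + 0 + 0 + 2 + 0 + 0 + 2 + 1 = 13
distinct = 105 − 13 = 92

92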